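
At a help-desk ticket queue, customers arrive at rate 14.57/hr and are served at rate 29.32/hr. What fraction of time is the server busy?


ρ = λ/μ = 14.57/29.32 = 0.4969

Final: 0.4969


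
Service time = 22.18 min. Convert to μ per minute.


μ = 1/(service time) in consistent units.
1 minute = 1 min, so μ = 1/22.18 = 0.04509 per minute

Final: 0.04509 /min


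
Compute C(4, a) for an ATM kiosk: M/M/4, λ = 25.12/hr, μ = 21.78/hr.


a = λ/μ = 1.1534; ρ = a/4 = 0.2883
P₀ = 0.314687 (from M/M/c formula)
C(c,a) = [a^c/(c!(1−ρ))]·P₀ = [1.76949/(24·0.7117)]·0.314687
= 0.10360·0.314687 = 0.032602

Final: 0.032602


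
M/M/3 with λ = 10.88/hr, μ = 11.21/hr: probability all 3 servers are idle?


a = λ/μ = 10.88/11.21 = 0.9706; ρ = a/c = 0.3235
Σ_{k=0}^{2} a^k/k! (terms k=0..2) = 1.00000 + 0.97056 + 0.47100 = 2.44156
Tail: a^3/(3!(1−ρ)) = 0.91426/(6·0.6765) = 0.22525
P₀ = 1/(2.44156 + 0.22525) = 1/2.66681 = 0.374980

Final: 0.374980


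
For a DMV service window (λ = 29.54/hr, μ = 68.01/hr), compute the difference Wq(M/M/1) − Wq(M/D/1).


ρ = 29.54/68.01 = 0.4343
Wq(M/M/1) = ρ/(μ−λ) = 0.4343/38.47 = 0.01129 hr
Wq(M/D/1) = ρ/(2(μ−λ)) = 0.005645 hr
Savings = 0.01129 − 0.005645 = 0.005645 hr

Final: 0.005645 hr


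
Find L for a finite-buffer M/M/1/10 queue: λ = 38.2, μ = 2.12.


ρ = 38.2/2.12 = 18.0189
L = ρ[1 − (K+1)ρ^K + Kρ^(K+1)] / [(1−ρ)(1−ρ^(K+1))]
Numerator: 18.0189·(1 − 11·3608070541264.606445 + 10·65013346545428.289062) = 10999522235336914.000000
Denominator: (-17.0189)·(-65013346545427.289062) = 1106453558188215.375000
L = 10999522235336914.000000/1106453558188215.375000 = 9.9412

Final: 9.9412


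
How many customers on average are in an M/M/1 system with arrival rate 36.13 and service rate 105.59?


ρ = λ/μ = 36.13/105.59 = 0.3422
L = ρ/(1−ρ) = 0.3422/(1 − 0.3422) = 0.3422/0.6578 = 0.5202

Final: 0.5202


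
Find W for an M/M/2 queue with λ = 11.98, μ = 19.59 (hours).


a = 0.6115; ρ = 0.3058; P₀ = 0.531665
Lq = P₀·a^c·ρ/(c!(1−ρ)²) = 0.06307
Wq = Lq/λ = 0.06307/11.98 = 0.005265 hr
W = Wq + 1/μ = 0.005265 + 0.05105 = 0.05631 hr

Final: 0.05631 hr


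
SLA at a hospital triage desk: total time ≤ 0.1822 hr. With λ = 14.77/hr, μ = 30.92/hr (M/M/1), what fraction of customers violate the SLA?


W ~ Exponential(μ−λ) for M/M/1.
μ − λ = 30.92 − 14.77 = 16.1500
P(W > t) = e^{−(μ−λ)t} = e^{−2.9425} = 0.052732

Final: 0.052732


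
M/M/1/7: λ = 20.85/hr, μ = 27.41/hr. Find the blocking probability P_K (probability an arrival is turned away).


ρ = λ/μ = 20.85/27.41 = 0.7607
P_K = (1−ρ)ρ^K/(1−ρ^(K+1)) = (0.2393·0.147360)/(1 − 0.112092)
= 0.035267/0.887908 = 0.039720

Final: 0.039720


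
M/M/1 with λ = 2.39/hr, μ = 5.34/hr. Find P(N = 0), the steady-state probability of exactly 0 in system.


ρ = 2.39/5.34 = 0.4476
P_n = (1−ρ)·ρ^n = (1 − 0.4476)·0.4476^0 = 0.5524·1.000000 = 0.552434

Final: 0.552434


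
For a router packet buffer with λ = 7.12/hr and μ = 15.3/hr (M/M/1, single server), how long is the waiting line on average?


ρ = 7.12/15.3 = 0.4654
Lq = ρ²/(1−ρ) = 0.2166/0.5346 = 0.4051

Final: 0.4051


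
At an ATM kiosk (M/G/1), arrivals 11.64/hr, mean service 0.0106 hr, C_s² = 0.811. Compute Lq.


ρ = λ·E[S] = 11.64·0.0106 = 0.1234
Lq = ρ²(1+C_s²)/(2(1−ρ)) = 0.01522·(1+0.811)/(2·0.8766)
= 0.01522·1.8110/1.7532 = 0.01573

Final: 0.01573


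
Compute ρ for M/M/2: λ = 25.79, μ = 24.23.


ρ = λ/(cμ) = 25.79/(2·24.23) = 25.79/48.46 = 0.5322

Final: 0.5322


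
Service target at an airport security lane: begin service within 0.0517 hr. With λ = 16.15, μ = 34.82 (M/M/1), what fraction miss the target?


ρ = 16.15/34.82 = 0.4638
P(Wq > t) = ρ·e^{−(μ−λ)t} = 0.4638·e^{−0.9652}
= 0.4638·0.380892 = 0.176663

Final: 0.176663


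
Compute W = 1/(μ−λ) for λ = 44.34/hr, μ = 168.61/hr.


W = 1/(μ−λ) = 1/(168.61 − 44.34) = 1/124.27 = 0.008047 hr

Final: 0.008047 hr


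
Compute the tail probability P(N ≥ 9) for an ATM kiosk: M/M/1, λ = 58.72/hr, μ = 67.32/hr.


ρ = 58.72/67.32 = 0.8723
P(N ≥ n) = ρ^n = 0.8723^9 = 0.292265

Final: 0.292265


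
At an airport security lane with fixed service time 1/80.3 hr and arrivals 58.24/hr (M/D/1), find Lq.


ρ = 58.24/80.3 = 0.7253
M/D/1: Lq = ρ²/(2(1−ρ)) = 0.5260/(2·0.2747) = 0.95740

Final: 0.95740


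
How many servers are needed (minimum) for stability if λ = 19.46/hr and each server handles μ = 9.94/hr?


Stability requires cμ > λ ⇔ c > λ/μ.
λ/μ = 19.46/9.94 = 1.9577
Minimum integer c = ⌊1.9577⌋ + 1 = 2
Check: 2·9.94 = 19.88 > 19.46, while 1·9.94 = 9.94 ≤ 19.46

Final: 2 servers


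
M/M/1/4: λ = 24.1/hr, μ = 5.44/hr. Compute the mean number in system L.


ρ = 24.1/5.44 = 4.4301
L = ρ[1 − (K+1)ρ^K + Kρ^(K+1)] / [(1−ρ)(1−ρ^(K+1))]
Numerator: 4.4301·(1 − 5·385.187843 + 4·1706.438789) = 21711.335326
Denominator: (-3.4301)·(-1705.438789) = 5849.905845
L = 21711.335326/5849.905845 = 3.7114

Final: 3.7114


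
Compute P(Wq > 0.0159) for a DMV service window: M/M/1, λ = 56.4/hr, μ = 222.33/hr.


ρ = 56.4/222.33 = 0.2537
P(Wq > t) = ρ·e^{−(μ−λ)t} = 0.2537·e^{−2.6383}
= 0.2537·0.071484 = 0.018134

Final: 0.018134


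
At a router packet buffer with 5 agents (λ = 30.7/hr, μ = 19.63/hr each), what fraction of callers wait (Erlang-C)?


a = λ/μ = 1.5639; ρ = a/5 = 0.3128
P₀ = 0.208894 (from M/M/c formula)
C(c,a) = [a^c/(c!(1−ρ))]·P₀ = [9.35600/(120·0.6872)]·0.208894
= 0.11345·0.208894 = 0.023700

Final: 0.023700


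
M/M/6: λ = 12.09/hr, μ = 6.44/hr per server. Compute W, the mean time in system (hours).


a = 1.8773; ρ = 0.3129; P₀ = 0.152844
Lq = P₀·a^c·ρ/(c!(1−ρ)²) = 0.006159
Wq = Lq/λ = 0.006159/12.09 = 0.0005094 hr
W = Wq + 1/μ = 0.0005094 + 0.15528 = 0.15579 hr

Final: 0.15579 hr


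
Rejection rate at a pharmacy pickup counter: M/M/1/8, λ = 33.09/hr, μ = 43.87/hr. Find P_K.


ρ = λ/μ = 33.09/43.87 = 0.7543
P_K = (1−ρ)ρ^K/(1−ρ^(K+1)) = (0.2457·0.104769)/(1 − 0.079025)
= 0.025744/0.920975 = 0.027953

Final: 0.027953


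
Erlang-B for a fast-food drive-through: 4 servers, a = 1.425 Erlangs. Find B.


B(c,a) = (a^c/c!) / Σ_{k=0}^{c} a^k/k!
a^4/4! = 0.171810
Σ terms (k=0..4): 1.00000 + 1.42500 + 1.01531 + 0.48227 + 0.17181 = 4.094396
B = 0.171810/4.094396 = 0.041962

Final: 0.041962


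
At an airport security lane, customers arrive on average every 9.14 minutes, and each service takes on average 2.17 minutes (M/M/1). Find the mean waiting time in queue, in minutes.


λ = 60/9.14 = 6.5646 /hr
μ = 60/2.17 = 27.6498 /hr
ρ = λ/μ = 6.5646/27.6498 = 0.2374
Wq = ρ/(μ−λ) = 0.2374/(27.6498−6.5646) = 0.01126 hr
In minutes: 0.01126·60 = 0.6756 min

Final: 0.6756 min


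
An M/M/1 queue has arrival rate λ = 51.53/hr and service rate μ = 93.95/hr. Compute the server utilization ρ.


ρ = λ/μ = 51.53/93.95 = 0.5485

Final: 0.5485


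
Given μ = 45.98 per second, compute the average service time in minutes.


Mean service time = 1/μ = 1/45.98 second = 0.02175 second
In minutes: 0.02175 × 0.0166667 = 0.0003625 min

Final: 0.0003625 min


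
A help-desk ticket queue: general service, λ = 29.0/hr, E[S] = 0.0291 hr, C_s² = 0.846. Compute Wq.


ρ = λ·E[S] = 29.0·0.0291 = 0.8439
E[S²] = E[S]²(1+C_s²) = 0.0291²·(1+0.846) = 0.001563
Wq = λ·E[S²]/(2(1−ρ)) = 29.0·0.001563/(2·0.1561) = 0.14521 hr

Final: 0.14521 hr


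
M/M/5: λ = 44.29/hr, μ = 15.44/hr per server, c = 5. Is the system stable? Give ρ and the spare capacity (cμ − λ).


Total capacity cμ = 5·15.44 = 77.20/hr
ρ = λ/(cμ) = 44.29/77.20 = 0.5737
Stable ⇔ ρ < 1: YES
Spare capacity = cμ − λ = 77.20 − 44.29 = 32.91/hr

Final: ρ = 0.5737; stable; margin = 32.91/hr


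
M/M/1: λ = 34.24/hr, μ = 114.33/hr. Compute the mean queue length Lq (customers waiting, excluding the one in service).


ρ = 34.24/114.33 = 0.2995
Lq = ρ²/(1−ρ) = 0.08969/0.7005 = 0.1280

Final: 0.1280


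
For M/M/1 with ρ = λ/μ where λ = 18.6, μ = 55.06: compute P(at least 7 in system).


ρ = 18.6/55.06 = 0.3378
P(N ≥ n) = ρ^n = 0.3378^7 = 0.0005020

Final: 0.0005020


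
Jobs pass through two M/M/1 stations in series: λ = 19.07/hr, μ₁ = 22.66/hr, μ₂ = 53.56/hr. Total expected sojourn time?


Each node sees arrival rate λ = 19.07/hr (tandem ⇒ throughput preserved).
W₁ = 1/(μ₁−λ) = 1/(22.66−19.07) = 0.27855 hr
W₂ = 1/(μ₂−λ) = 1/(53.56−19.07) = 0.02899 hr
W_total = W₁ + W₂ = 0.27855 + 0.02899 = 0.30755 hr

Final: 0.30755 hr


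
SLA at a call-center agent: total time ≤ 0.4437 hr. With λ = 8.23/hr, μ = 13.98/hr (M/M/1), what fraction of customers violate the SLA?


W ~ Exponential(μ−λ) for M/M/1.
μ − λ = 13.98 − 8.23 = 5.7500
P(W > t) = e^{−(μ−λ)t} = e^{−2.5513} = 0.077982

Final: 0.077982


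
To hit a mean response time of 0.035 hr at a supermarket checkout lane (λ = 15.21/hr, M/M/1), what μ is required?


W = 1/(μ−λ) ⇒ μ − λ = 1/W = 1/0.035 = 28.5714
μ = λ + 1/W = 15.21 + 28.5714 = 43.7814 per hr

Final: 43.7814 /hr


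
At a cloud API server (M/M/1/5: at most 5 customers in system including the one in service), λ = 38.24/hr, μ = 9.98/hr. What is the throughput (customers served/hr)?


ρ = 3.8317; P_K = (1−ρ)ρ^5/(1−ρ^6) = 0.739250
λ_eff = λ(1 − P_K) = 38.24·(1 − 0.739250) = 38.24·0.260750 = 9.9711 /hr

Final: 9.9711 /hr


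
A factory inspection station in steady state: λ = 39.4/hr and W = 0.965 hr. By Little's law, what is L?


L = λW = 39.4·0.965 = 38.0210

Final: 38.0210


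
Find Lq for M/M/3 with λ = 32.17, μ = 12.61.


a = λ/μ = 2.5511; ρ = a/3 = 0.8504
P₀ = 0.039524
Lq = P₀·a^c·ρ / (c!·(1−ρ)²) = 0.039524·16.60382·0.8504/(6·0.02239)
= 4.15498

Final: 4.15498


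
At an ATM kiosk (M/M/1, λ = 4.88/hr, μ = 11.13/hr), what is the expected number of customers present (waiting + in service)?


ρ = λ/μ = 4.88/11.13 = 0.4385
L = ρ/(1−ρ) = 0.4385/(1 − 0.4385) = 0.4385/0.5615 = 0.7808

Final: 0.7808


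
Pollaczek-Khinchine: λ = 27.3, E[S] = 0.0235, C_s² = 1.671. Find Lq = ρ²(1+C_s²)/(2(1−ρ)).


ρ = λ·E[S] = 27.3·0.0235 = 0.6416
Lq = ρ²(1+C_s²)/(2(1−ρ)) = 0.4116·(1+1.671)/(2·0.3584)
= 0.4116·2.6710/0.7169 = 1.53347

Final: 1.53347


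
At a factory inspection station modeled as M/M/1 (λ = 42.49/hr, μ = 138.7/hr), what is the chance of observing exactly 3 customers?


ρ = 42.49/138.7 = 0.3063
P_n = (1−ρ)·ρ^n = (1 − 0.3063)·0.3063^3 = 0.6937·0.028750 = 0.019942

Final: 0.019942


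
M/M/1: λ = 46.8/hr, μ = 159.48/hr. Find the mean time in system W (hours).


W = 1/(μ−λ) = 1/(159.48 − 46.8) = 1/112.68 = 0.008875 hr

Final: 0.008875 hr


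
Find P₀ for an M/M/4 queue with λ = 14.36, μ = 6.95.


a = λ/μ = 14.36/6.95 = 2.0662; ρ = a/c = 0.5165
Σ_{k=0}^{3} a^k/k! (terms k=0..3) = 1.00000 + 2.06619 + 2.13456 + 1.47014 = 6.67089
Tail: a^4/(4!(1−ρ)) = 18.22546/(24·0.4835) = 1.57077
P₀ = 1/(6.67089 + 1.57077) = 1/8.24166 = 0.121335

Final: 0.121335


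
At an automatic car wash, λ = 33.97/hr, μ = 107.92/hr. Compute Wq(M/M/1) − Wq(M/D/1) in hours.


ρ = 33.97/107.92 = 0.3148
Wq(M/M/1) = ρ/(μ−λ) = 0.3148/73.95 = 0.004257 hr
Wq(M/D/1) = ρ/(2(μ−λ)) = 0.002128 hr
Savings = 0.004257 − 0.002128 = 0.002128 hr

Final: 0.002128 hr


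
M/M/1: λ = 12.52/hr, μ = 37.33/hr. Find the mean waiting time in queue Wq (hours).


ρ = 12.52/37.33 = 0.3354
Wq = ρ/(μ−λ) = 0.3354/(37.33 − 12.52) = 0.3354/24.81 = 0.01352 hr

Final: 0.01352 hr


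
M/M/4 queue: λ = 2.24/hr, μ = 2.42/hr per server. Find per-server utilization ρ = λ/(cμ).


ρ = λ/(cμ) = 2.24/(4·2.42) = 2.24/9.68 = 0.2314

Final: 0.2314


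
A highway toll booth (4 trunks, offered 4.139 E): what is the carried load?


B(4,4.139) = 0.323925 (Erlang-B)
Carried load = a(1 − B) = 4.139·(1 − 0.323925) = 4.139·0.676075 = 2.7983 E

Final: 2.7983 Erlangs


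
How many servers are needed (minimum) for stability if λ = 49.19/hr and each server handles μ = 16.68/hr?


Stability requires cμ > λ ⇔ c > λ/μ.
λ/μ = 49.19/16.68 = 2.9490
Minimum integer c = ⌊2.9490⌋ + 1 = 3
Check: 3·16.68 = 50.04 > 49.19, while 2·16.68 = 33.36 ≤ 49.19

Final: 3 servers


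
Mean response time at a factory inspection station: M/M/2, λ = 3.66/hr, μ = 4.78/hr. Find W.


a = 0.7657; ρ = 0.3828; P₀ = 0.446293
Lq = P₀·a^c·ρ/(c!(1−ρ)²) = 0.13150
Wq = Lq/λ = 0.13150/3.66 = 0.03593 hr
W = Wq + 1/μ = 0.03593 + 0.20921 = 0.24513 hr

Final: 0.24513 hr


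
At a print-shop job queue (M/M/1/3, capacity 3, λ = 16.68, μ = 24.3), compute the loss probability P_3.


ρ = λ/μ = 16.68/24.3 = 0.6864
P_K = (1−ρ)ρ^K/(1−ρ^(K+1)) = (0.3136·0.323422)/(1 − 0.222003)
= 0.101419/0.777997 = 0.130359

Final: 0.130359


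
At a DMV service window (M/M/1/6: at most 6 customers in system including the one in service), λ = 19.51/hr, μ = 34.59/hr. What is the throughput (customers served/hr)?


ρ = 0.5640; P_K = (1−ρ)ρ^6/(1−ρ^7) = 0.014297
λ_eff = λ(1 − P_K) = 19.51·(1 − 0.014297) = 19.51·0.985703 = 19.2311 /hr

Final: 19.2311 /hr


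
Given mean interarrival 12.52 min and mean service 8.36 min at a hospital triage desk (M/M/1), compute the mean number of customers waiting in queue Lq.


λ = 60/12.52 = 4.7923 /hr
μ = 60/8.36 = 7.1770 /hr
ρ = λ/μ = 4.7923/7.1770 = 0.6677
Lq = ρ²/(1−ρ) = 0.4459/0.3323 = 1.3419

Final: 1.3419


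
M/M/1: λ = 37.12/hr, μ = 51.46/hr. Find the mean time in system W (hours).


W = 1/(μ−λ) = 1/(51.46 − 37.12) = 1/14.34 = 0.06974 hr

Final: 0.06974 hr


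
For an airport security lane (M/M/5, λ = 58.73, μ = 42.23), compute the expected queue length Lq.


a = λ/μ = 1.3907; ρ = a/5 = 0.2781
P₀ = 0.248634
Lq = P₀·a^c·ρ / (c!·(1−ρ)²) = 0.248634·5.20229·0.2781/(120·0.52108)
= 0.005754

Final: 0.005754


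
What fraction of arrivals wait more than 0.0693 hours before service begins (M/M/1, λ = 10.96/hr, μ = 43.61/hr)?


ρ = 10.96/43.61 = 0.2513
P(Wq > t) = ρ·e^{−(μ−λ)t} = 0.2513·e^{−2.2626}
= 0.2513·0.104075 = 0.026156

Final: 0.026156


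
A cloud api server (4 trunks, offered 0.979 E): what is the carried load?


B(4,0.979) = 0.014428 (Erlang-B)
Carried load = a(1 − B) = 0.979·(1 − 0.014428) = 0.979·0.985572 = 0.9649 E

Final: 0.9649 Erlangs


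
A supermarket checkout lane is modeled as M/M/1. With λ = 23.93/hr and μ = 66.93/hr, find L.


ρ = λ/μ = 23.93/66.93 = 0.3575
L = ρ/(1−ρ) = 0.3575/(1 − 0.3575) = 0.3575/0.6425 = 0.5565

Final: 0.5565


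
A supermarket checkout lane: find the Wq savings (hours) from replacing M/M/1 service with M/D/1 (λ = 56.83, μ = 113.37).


ρ = 56.83/113.37 = 0.5013
Wq(M/M/1) = ρ/(μ−λ) = 0.5013/56.54 = 0.008866 hr
Wq(M/D/1) = ρ/(2(μ−λ)) = 0.004433 hr
Savings = 0.008866 − 0.004433 = 0.004433 hr

Final: 0.004433 hr


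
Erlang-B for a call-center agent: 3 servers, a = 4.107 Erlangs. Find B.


B(c,a) = (a^c/c!) / Σ_{k=0}^{c} a^k/k!
a^3/3! = 11.545769
Σ terms (k=0..3): 1.00000 + 4.10700 + 8.43372 + 11.54577 = 25.086493
B = 11.545769/25.086493 = 0.460238

Final: 0.460238


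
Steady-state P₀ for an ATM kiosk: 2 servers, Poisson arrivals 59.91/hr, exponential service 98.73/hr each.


a = λ/μ = 59.91/98.73 = 0.6068; ρ = a/c = 0.3034
Σ_{k=0}^{1} a^k/k! (terms k=0..1) = 1.00000 + 0.60681 = 1.60681
Tail: a^2/(2!(1−ρ)) = 0.36821/(2·0.6966) = 0.26429
P₀ = 1/(1.60681 + 0.26429) = 1/1.87110 = 0.534445

Final: 0.534445


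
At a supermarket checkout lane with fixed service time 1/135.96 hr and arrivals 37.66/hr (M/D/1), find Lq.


ρ = 37.66/135.96 = 0.2770
M/D/1: Lq = ρ²/(2(1−ρ)) = 0.07673/(2·0.7230) = 0.05306

Final: 0.05306


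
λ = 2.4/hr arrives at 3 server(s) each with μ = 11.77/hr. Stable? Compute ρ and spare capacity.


Total capacity cμ = 3·11.77 = 35.31/hr
ρ = λ/(cμ) = 2.4/35.31 = 0.06797
Stable ⇔ ρ < 1: YES
Spare capacity = cμ − λ = 35.31 − 2.4 = 32.91/hr

Final: ρ = 0.06797; stable; margin = 32.91/hr


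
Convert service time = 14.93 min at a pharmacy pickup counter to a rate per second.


μ = 1/(service time) in consistent units.
1 second = 0.0166667 min, so μ = 0.0166667/14.93 = 0.001116 per second

Final: 0.001116 /sec


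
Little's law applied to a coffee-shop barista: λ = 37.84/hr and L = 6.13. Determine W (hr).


W = L/λ = 6.13/37.84 = 0.1620 hr

Final: 0.1620 hr


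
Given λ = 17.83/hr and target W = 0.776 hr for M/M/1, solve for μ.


W = 1/(μ−λ) ⇒ μ − λ = 1/W = 1/0.776 = 1.2887
μ = λ + 1/W = 17.83 + 1.2887 = 19.1187 per hr

Final: 19.1187 /hr


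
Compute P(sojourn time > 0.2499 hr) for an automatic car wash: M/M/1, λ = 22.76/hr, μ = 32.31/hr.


W ~ Exponential(μ−λ) for M/M/1.
μ − λ = 32.31 − 22.76 = 9.5500
P(W > t) = e^{−(μ−λ)t} = e^{−2.3865} = 0.091947

Final: 0.091947


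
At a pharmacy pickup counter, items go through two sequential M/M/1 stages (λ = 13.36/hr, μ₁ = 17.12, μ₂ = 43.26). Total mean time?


Each node sees arrival rate λ = 13.36/hr (tandem ⇒ throughput preserved).
W₁ = 1/(μ₁−λ) = 1/(17.12−13.36) = 0.26596 hr
W₂ = 1/(μ₂−λ) = 1/(43.26−13.36) = 0.03344 hr
W_total = W₁ + W₂ = 0.26596 + 0.03344 = 0.29940 hr

Final: 0.29940 hr


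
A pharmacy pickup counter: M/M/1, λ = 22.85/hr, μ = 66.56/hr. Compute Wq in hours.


ρ = 22.85/66.56 = 0.3433
Wq = ρ/(μ−λ) = 0.3433/(66.56 − 22.85) = 0.3433/43.71 = 0.007854 hr

Final: 0.007854 hr


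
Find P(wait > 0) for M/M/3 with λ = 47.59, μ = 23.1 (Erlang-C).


a = λ/μ = 2.0602; ρ = a/3 = 0.6867
P₀ = 0.101685 (from M/M/c formula)
C(c,a) = [a^c/(c!(1−ρ))]·P₀ = [8.74402/(6·0.3133)]·0.101685
= 4.65193·0.101685 = 0.473033

Final: 0.473033


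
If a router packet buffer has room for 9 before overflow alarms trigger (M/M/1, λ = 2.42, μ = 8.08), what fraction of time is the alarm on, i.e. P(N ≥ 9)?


ρ = 2.42/8.08 = 0.2995
P(N ≥ n) = ρ^n = 0.2995^9 = 0.00001939

Final: 0.00001939


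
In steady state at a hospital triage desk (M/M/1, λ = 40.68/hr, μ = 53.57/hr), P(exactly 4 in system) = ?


ρ = 40.68/53.57 = 0.7594
P_n = (1−ρ)·ρ^n = (1 − 0.7594)·0.7594^4 = 0.2406·0.332535 = 0.080014

Final: 0.080014


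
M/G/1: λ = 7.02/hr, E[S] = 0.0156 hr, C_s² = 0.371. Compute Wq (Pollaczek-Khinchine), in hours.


ρ = λ·E[S] = 7.02·0.0156 = 0.1095
E[S²] = E[S]²(1+C_s²) = 0.0156²·(1+0.371) = 0.0003336
Wq = λ·E[S²]/(2(1−ρ)) = 7.02·0.0003336/(2·0.8905) = 0.001315 hr

Final: 0.001315 hr


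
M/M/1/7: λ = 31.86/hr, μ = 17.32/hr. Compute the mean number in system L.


ρ = 31.86/17.32 = 1.8395
L = ρ[1 − (K+1)ρ^K + Kρ^(K+1)] / [(1−ρ)(1−ρ^(K+1))]
Numerator: 1.8395·(1 − 8·71.266460 + 7·131.094077) = 641.112341
Denominator: (-0.8395)·(-130.094077) = 109.212926
L = 641.112341/109.212926 = 5.8703

Final: 5.8703


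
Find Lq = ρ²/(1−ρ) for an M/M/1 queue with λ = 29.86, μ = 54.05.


ρ = 29.86/54.05 = 0.5525
Lq = ρ²/(1−ρ) = 0.3052/0.4475 = 0.6819

Final: 0.6819


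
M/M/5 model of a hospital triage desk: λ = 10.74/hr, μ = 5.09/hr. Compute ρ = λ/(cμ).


ρ = λ/(cμ) = 10.74/(5·5.09) = 10.74/25.45 = 0.4220

Final: 0.4220


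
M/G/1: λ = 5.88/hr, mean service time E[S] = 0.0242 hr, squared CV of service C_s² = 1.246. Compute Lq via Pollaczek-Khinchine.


ρ = λ·E[S] = 5.88·0.0242 = 0.1423
Lq = ρ²(1+C_s²)/(2(1−ρ)) = 0.02025·(1+1.246)/(2·0.8577)
= 0.02025·2.2460/1.7154 = 0.02651

Final: 0.02651


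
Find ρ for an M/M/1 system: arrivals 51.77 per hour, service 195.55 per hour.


ρ = λ/μ = 51.77/195.55 = 0.2647

Final: 0.2647


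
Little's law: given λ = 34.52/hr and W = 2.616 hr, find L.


L = λW = 34.52·2.616 = 90.3043

Final: 90.3043


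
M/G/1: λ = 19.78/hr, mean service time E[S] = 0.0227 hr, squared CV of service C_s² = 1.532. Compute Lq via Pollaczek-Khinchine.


ρ = λ·E[S] = 19.78·0.0227 = 0.4490
Lq = ρ²(1+C_s²)/(2(1−ρ)) = 0.2016·(1+1.532)/(2·0.5510)
= 0.2016·2.5320/1.1020 = 0.46322

Final: 0.46322


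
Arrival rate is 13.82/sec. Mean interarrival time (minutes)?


Mean interarrival time = 1/λ = 1/13.82 second = 0.07236 second
In minutes: 0.07236 × 0.0166667 = 0.001206 min

Final: 0.001206 min


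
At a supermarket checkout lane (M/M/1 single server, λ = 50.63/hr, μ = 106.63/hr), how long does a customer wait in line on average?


ρ = 50.63/106.63 = 0.4748
Wq = ρ/(μ−λ) = 0.4748/(106.63 − 50.63) = 0.4748/56.00 = 0.008479 hr

Final: 0.008479 hr


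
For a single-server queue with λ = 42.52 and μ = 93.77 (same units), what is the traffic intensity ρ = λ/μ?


ρ = λ/μ = 42.52/93.77 = 0.4534

Final: 0.4534


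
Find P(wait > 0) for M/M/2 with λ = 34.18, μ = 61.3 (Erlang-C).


a = λ/μ = 0.5576; ρ = a/2 = 0.2788
P₀ = 0.563975 (from M/M/c formula)
C(c,a) = [a^c/(c!(1−ρ))]·P₀ = [0.31090/(2·0.7212)]·0.563975
= 0.21554·0.563975 = 0.121561

Final: 0.121561


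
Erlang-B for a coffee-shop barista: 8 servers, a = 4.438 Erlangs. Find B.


B(c,a) = (a^c/c!) / Σ_{k=0}^{c} a^k/k!
a^8/8! = 3.732311
Σ terms (k=0..8): 1.00000 + 4.43800 + 9.84792 + 14.56836 + 16.16359 + 14.34681 + 10.61185 + 6.72792 + 3.73231 = 81.436764
B = 3.732311/81.436764 = 0.045831

Final: 0.045831


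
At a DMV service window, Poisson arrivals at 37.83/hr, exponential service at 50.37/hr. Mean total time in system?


W = 1/(μ−λ) = 1/(50.37 − 37.83) = 1/12.54 = 0.07974 hr

Final: 0.07974 hr


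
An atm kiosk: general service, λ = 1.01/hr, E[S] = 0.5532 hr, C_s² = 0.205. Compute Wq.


ρ = λ·E[S] = 1.01·0.5532 = 0.5587
E[S²] = E[S]²(1+C_s²) = 0.5532²·(1+0.205) = 0.368766
Wq = λ·E[S²]/(2(1−ρ)) = 1.01·0.368766/(2·0.4413) = 0.42203 hr

Final: 0.42203 hr


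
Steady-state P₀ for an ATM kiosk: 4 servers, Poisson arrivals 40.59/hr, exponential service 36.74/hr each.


a = λ/μ = 40.59/36.74 = 1.1048; ρ = a/c = 0.2762
Σ_{k=0}^{3} a^k/k! (terms k=0..3) = 1.00000 + 1.10479 + 0.61028 + 0.22474 = 2.93982
Tail: a^4/(4!(1−ρ)) = 1.48977/(24·0.7238) = 0.08576
P₀ = 1/(2.93982 + 0.08576) = 1/3.02558 = 0.330516

Final: 0.330516


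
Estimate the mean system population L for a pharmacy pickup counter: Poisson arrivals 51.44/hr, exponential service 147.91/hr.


ρ = λ/μ = 51.44/147.91 = 0.3478
L = ρ/(1−ρ) = 0.3478/(1 − 0.3478) = 0.3478/0.6522 = 0.5332

Final: 0.5332


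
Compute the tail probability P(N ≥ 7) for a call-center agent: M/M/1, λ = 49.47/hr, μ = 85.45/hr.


ρ = 49.47/85.45 = 0.5789
P(N ≥ n) = ρ^n = 0.5789^7 = 0.021798

Final: 0.021798


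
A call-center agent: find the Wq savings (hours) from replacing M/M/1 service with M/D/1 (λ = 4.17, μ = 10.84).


ρ = 4.17/10.84 = 0.3847
Wq(M/M/1) = ρ/(μ−λ) = 0.3847/6.67 = 0.05767 hr
Wq(M/D/1) = ρ/(2(μ−λ)) = 0.02884 hr
Savings = 0.05767 − 0.02884 = 0.02884 hr

Final: 0.02884 hr


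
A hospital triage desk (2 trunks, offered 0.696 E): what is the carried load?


B(2,0.696) = 0.124965 (Erlang-B)
Carried load = a(1 − B) = 0.696·(1 − 0.124965) = 0.696·0.875035 = 0.6090 E

Final: 0.6090 Erlangs


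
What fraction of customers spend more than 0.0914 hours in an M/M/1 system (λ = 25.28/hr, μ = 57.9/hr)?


W ~ Exponential(μ−λ) for M/M/1.
μ − λ = 57.9 − 25.28 = 32.6200
P(W > t) = e^{−(μ−λ)t} = e^{−2.9815} = 0.050718

Final: 0.050718


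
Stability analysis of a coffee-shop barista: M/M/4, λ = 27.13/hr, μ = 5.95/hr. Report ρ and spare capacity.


Total capacity cμ = 4·5.95 = 23.80/hr
ρ = λ/(cμ) = 27.13/23.80 = 1.1399
Stable ⇔ ρ < 1: NO
Spare capacity = cμ − λ = 23.80 − 27.13 = -3.33/hr

Final: ρ = 1.1399; unstable; margin = -3.33/hr


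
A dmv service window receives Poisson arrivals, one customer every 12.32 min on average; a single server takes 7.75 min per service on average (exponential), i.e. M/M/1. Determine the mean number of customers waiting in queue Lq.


λ = 60/12.32 = 4.8701 /hr
μ = 60/7.75 = 7.7419 /hr
ρ = λ/μ = 4.8701/7.7419 = 0.6291
Lq = ρ²/(1−ρ) = 0.3957/0.3709 = 1.0668

Final: 1.0668


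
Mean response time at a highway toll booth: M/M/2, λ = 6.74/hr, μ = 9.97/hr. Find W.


a = 0.6760; ρ = 0.3380; P₀ = 0.494753
Lq = P₀·a^c·ρ/(c!(1−ρ)²) = 0.08720
Wq = Lq/λ = 0.08720/6.74 = 0.01294 hr
W = Wq + 1/μ = 0.01294 + 0.10030 = 0.11324 hr

Final: 0.11324 hr


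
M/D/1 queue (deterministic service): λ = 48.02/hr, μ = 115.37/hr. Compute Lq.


ρ = 48.02/115.37 = 0.4162
M/D/1: Lq = ρ²/(2(1−ρ)) = 0.1732/(2·0.5838) = 0.14838

Final: 0.14838


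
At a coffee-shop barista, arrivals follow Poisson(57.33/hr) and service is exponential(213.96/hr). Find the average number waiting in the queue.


ρ = 57.33/213.96 = 0.2679
Lq = ρ²/(1−ρ) = 0.07180/0.7321 = 0.09807

Final: 0.09807


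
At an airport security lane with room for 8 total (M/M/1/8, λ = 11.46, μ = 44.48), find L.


ρ = 11.46/44.48 = 0.2576
L = ρ[1 − (K+1)ρ^K + Kρ^(K+1)] / [(1−ρ)(1−ρ^(K+1))]
Numerator: 0.2576·(1 − 9·0.00001942 + 8·0.000005002) = 0.257609
Denominator: (0.7424)·(0.999995) = 0.742352
L = 0.257609/0.742352 = 0.3470

Final: 0.3470


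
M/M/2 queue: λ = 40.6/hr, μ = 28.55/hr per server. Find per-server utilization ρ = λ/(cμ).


ρ = λ/(cμ) = 40.6/(2·28.55) = 40.6/57.10 = 0.7110

Final: 0.7110


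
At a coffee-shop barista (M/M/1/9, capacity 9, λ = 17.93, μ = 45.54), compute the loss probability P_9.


ρ = λ/μ = 17.93/45.54 = 0.3937
P_K = (1−ρ)ρ^K/(1−ρ^(K+1)) = (0.6063·0.0002273)/(1 − 0.00008951)
= 0.0001378/0.999910 = 0.0001378

Final: 0.0001378


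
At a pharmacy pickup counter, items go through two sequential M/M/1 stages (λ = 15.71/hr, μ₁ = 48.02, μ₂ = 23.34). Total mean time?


Each node sees arrival rate λ = 15.71/hr (tandem ⇒ throughput preserved).
W₁ = 1/(μ₁−λ) = 1/(48.02−15.71) = 0.03095 hr
W₂ = 1/(μ₂−λ) = 1/(23.34−15.71) = 0.13106 hr
W_total = W₁ + W₂ = 0.03095 + 0.13106 = 0.16201 hr

Final: 0.16201 hr


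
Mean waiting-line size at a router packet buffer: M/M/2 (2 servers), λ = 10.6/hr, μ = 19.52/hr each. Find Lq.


a = λ/μ = 0.5430; ρ = a/2 = 0.2715
P₀ = 0.572925
Lq = P₀·a^c·ρ / (c!·(1−ρ)²) = 0.572925·0.29488·0.2715/(2·0.53069)
= 0.04322

Final: 0.04322


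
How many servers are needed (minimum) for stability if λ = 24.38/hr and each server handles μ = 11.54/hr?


Stability requires cμ > λ ⇔ c > λ/μ.
λ/μ = 24.38/11.54 = 2.1127
Minimum integer c = ⌊2.1127⌋ + 1 = 3
Check: 3·11.54 = 34.62 > 24.38, while 2·11.54 = 23.08 ≤ 24.38

Final: 3 servers


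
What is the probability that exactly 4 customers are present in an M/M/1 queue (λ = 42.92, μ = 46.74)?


ρ = 42.92/46.74 = 0.9183
P_n = (1−ρ)·ρ^n = (1 − 0.9183)·0.9183^4 = 0.08173·0.711024 = 0.058111

Final: 0.058111


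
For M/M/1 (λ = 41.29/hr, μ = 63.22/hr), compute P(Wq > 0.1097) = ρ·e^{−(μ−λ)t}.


ρ = 41.29/63.22 = 0.6531
P(Wq > t) = ρ·e^{−(μ−λ)t} = 0.6531·e^{−2.4057}
= 0.6531·0.090200 = 0.058911

Final: 0.058911


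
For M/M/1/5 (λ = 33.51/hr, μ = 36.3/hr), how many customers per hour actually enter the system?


ρ = 0.9231; P_K = (1−ρ)ρ^5/(1−ρ^6) = 0.135200
λ_eff = λ(1 − P_K) = 33.51·(1 − 0.135200) = 33.51·0.864800 = 28.9795 /hr

Final: 28.9795 /hr


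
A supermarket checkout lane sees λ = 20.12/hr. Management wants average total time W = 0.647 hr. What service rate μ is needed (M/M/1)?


W = 1/(μ−λ) ⇒ μ − λ = 1/W = 1/0.647 = 1.5456
μ = λ + 1/W = 20.12 + 1.5456 = 21.6656 per hr

Final: 21.6656 /hr


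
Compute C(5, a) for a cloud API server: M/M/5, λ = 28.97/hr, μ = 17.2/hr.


a = λ/μ = 1.6843; ρ = a/5 = 0.3369
P₀ = 0.185022 (from M/M/c formula)
C(c,a) = [a^c/(c!(1−ρ))]·P₀ = [13.55502/(120·0.6631)]·0.185022
= 0.17034·0.185022 = 0.031516

Final: 0.031516


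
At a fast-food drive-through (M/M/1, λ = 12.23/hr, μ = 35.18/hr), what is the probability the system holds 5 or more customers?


ρ = 12.23/35.18 = 0.3476
P(N ≥ n) = ρ^n = 0.3476^5 = 0.005078

Final: 0.005078


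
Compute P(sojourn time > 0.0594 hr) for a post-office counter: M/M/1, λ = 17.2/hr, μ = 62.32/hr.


W ~ Exponential(μ−λ) for M/M/1.
μ − λ = 62.32 − 17.2 = 45.1200
P(W > t) = e^{−(μ−λ)t} = e^{−2.6801} = 0.068554

Final: 0.068554


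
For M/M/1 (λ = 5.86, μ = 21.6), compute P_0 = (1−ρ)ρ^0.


ρ = 5.86/21.6 = 0.2713
P_n = (1−ρ)·ρ^n = (1 − 0.2713)·0.2713^0 = 0.7287·1.000000 = 0.728704

Final: 0.728704


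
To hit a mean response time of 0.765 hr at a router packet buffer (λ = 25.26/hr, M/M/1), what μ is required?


W = 1/(μ−λ) ⇒ μ − λ = 1/W = 1/0.765 = 1.3072
μ = λ + 1/W = 25.26 + 1.3072 = 26.5672 per hr

Final: 26.5672 /hr


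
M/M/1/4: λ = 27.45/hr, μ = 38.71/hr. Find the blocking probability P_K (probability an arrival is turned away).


ρ = λ/μ = 27.45/38.71 = 0.7091
P_K = (1−ρ)ρ^K/(1−ρ^(K+1)) = (0.2909·0.252858)/(1 − 0.179306)
= 0.073552/0.820694 = 0.089621

Final: 0.089621


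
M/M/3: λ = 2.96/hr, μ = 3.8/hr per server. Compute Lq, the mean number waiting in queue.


a = λ/μ = 0.7789; ρ = a/3 = 0.2596
P₀ = 0.456887
Lq = P₀·a^c·ρ / (c!·(1−ρ)²) = 0.456887·0.47263·0.2596/(6·0.54812)
= 0.01705

Final: 0.01705


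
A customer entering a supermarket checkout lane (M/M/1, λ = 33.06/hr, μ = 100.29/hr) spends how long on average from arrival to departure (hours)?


W = 1/(μ−λ) = 1/(100.29 − 33.06) = 1/67.23 = 0.01487 hr

Final: 0.01487 hr


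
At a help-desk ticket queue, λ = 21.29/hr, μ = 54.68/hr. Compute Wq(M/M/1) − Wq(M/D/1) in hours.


ρ = 21.29/54.68 = 0.3894
Wq(M/M/1) = ρ/(μ−λ) = 0.3894/33.39 = 0.01166 hr
Wq(M/D/1) = ρ/(2(μ−λ)) = 0.005830 hr
Savings = 0.01166 − 0.005830 = 0.005830 hr

Final: 0.005830 hr


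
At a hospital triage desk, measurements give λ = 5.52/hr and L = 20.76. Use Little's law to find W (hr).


W = L/λ = 20.76/5.52 = 3.7609 hr

Final: 3.7609 hr


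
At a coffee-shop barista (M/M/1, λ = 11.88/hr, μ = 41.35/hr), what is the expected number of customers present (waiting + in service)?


ρ = λ/μ = 11.88/41.35 = 0.2873
L = ρ/(1−ρ) = 0.2873/(1 − 0.2873) = 0.2873/0.7127 = 0.4031

Final: 0.4031


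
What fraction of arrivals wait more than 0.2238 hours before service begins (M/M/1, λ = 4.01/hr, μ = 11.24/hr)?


ρ = 4.01/11.24 = 0.3568
P(Wq > t) = ρ·e^{−(μ−λ)t} = 0.3568·e^{−1.6181}
= 0.3568·0.198280 = 0.070739

Final: 0.070739


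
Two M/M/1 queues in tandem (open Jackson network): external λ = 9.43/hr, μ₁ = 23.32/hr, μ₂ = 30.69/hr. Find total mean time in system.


Each node sees arrival rate λ = 9.43/hr (tandem ⇒ throughput preserved).
W₁ = 1/(μ₁−λ) = 1/(23.32−9.43) = 0.07199 hr
W₂ = 1/(μ₂−λ) = 1/(30.69−9.43) = 0.04704 hr
W_total = W₁ + W₂ = 0.07199 + 0.04704 = 0.11903 hr

Final: 0.11903 hr


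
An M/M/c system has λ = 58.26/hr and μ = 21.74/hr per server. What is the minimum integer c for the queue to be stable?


Stability requires cμ > λ ⇔ c > λ/μ.
λ/μ = 58.26/21.74 = 2.6799
Minimum integer c = ⌊2.6799⌋ + 1 = 3
Check: 3·21.74 = 65.22 > 58.26, while 2·21.74 = 43.48 ≤ 58.26

Final: 3 servers


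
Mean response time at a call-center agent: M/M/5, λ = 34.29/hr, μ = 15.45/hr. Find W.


a = 2.2194; ρ = 0.4439; P₀ = 0.107269
Lq = P₀·a^c·ρ/(c!(1−ρ)²) = 0.06909
Wq = Lq/λ = 0.06909/34.29 = 0.002015 hr
W = Wq + 1/μ = 0.002015 + 0.06472 = 0.06674 hr

Final: 0.06674 hr


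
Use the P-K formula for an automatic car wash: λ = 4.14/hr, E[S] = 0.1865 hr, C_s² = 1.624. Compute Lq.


ρ = λ·E[S] = 4.14·0.1865 = 0.7721
Lq = ρ²(1+C_s²)/(2(1−ρ)) = 0.5962·(1+1.624)/(2·0.2279)
= 0.5962·2.6240/0.4558 = 3.43216

Final: 3.43216


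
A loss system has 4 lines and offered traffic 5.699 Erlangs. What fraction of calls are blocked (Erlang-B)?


B(c,a) = (a^c/c!) / Σ_{k=0}^{c} a^k/k!
a^4/4! = 43.952480
Σ terms (k=0..4): 1.00000 + 5.69900 + 16.23930 + 30.84926 + 43.95248 = 97.740038
B = 43.952480/97.740038 = 0.449688

Final: 0.449688


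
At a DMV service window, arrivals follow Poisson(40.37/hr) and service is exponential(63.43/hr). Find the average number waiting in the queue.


ρ = 40.37/63.43 = 0.6364
Lq = ρ²/(1−ρ) = 0.4051/0.3636 = 1.1142

Final: 1.1142


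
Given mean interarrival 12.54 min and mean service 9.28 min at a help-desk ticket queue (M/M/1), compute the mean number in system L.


λ = 60/12.54 = 4.7847 /hr
μ = 60/9.28 = 6.4655 /hr
ρ = λ/μ = 4.7847/6.4655 = 0.7400
L = ρ/(1−ρ) = 0.7400/0.2600 = 2.8466

Final: 2.8466


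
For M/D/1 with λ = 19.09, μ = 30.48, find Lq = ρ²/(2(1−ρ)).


ρ = 19.09/30.48 = 0.6263
M/D/1: Lq = ρ²/(2(1−ρ)) = 0.3923/(2·0.3737) = 0.52486

Final: 0.52486


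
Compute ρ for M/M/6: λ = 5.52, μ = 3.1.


ρ = λ/(cμ) = 5.52/(6·3.1) = 5.52/18.60 = 0.2968

Final: 0.2968


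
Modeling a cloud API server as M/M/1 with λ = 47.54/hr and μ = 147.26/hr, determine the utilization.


ρ = λ/μ = 47.54/147.26 = 0.3228

Final: 0.3228


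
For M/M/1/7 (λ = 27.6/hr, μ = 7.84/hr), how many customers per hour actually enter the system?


ρ = 3.5204; P_K = (1−ρ)ρ^7/(1−ρ^8) = 0.715972
λ_eff = λ(1 − P_K) = 27.6·(1 − 0.715972) = 27.6·0.284028 = 7.8392 /hr

Final: 7.8392 /hr


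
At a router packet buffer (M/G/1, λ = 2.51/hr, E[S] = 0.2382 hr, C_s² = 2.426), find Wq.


ρ = λ·E[S] = 2.51·0.2382 = 0.5979
E[S²] = E[S]²(1+C_s²) = 0.2382²·(1+2.426) = 0.194389
Wq = λ·E[S²]/(2(1−ρ)) = 2.51·0.194389/(2·0.4021) = 0.60668 hr

Final: 0.60668 hr


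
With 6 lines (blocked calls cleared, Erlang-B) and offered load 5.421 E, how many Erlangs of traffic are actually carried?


B(6,5.421) = 0.223218 (Erlang-B)
Carried load = a(1 − B) = 5.421·(1 − 0.223218) = 5.421·0.776782 = 4.2109 E

Final: 4.2109 Erlangs


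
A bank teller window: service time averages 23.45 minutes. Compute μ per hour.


μ = 1/(service time) in consistent units.
1 hour = 60 min, so μ = 60/23.45 = 2.5586 per hour

Final: 2.5586 /hr


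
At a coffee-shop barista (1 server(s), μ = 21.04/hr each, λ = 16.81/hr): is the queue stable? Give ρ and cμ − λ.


Total capacity cμ = 1·21.04 = 21.04/hr
ρ = λ/(cμ) = 16.81/21.04 = 0.7990
Stable ⇔ ρ < 1: YES
Spare capacity = cμ − λ = 21.04 − 16.81 = 4.23/hr

Final: ρ = 0.7990; stable; margin = 4.23/hr


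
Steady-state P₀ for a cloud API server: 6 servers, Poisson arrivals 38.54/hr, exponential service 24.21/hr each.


a = λ/μ = 38.54/24.21 = 1.5919; ρ = a/c = 0.2653
Σ_{k=0}^{5} a^k/k! (terms k=0..5) = 1.00000 + 1.59190 + 1.26708 + 0.67236 + 0.26758 + 0.08519 = 4.88411
Tail: a^6/(6!(1−ρ)) = 16.27427/(720·0.7347) = 0.03077
P₀ = 1/(4.88411 + 0.03077) = 1/4.91488 = 0.203464

Final: 0.203464


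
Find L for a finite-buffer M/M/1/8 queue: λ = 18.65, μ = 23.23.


ρ = 18.65/23.23 = 0.8028
L = ρ[1 − (K+1)ρ^K + Kρ^(K+1)] / [(1−ρ)(1−ρ^(K+1))]
Numerator: 0.8028·(1 − 9·0.172598 + 8·0.138569) = 0.445711
Denominator: (0.1972)·(0.861431) = 0.169839
L = 0.445711/0.169839 = 2.6243

Final: 2.6243


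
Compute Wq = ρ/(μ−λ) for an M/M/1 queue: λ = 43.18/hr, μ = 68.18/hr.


ρ = 43.18/68.18 = 0.6333
Wq = ρ/(μ−λ) = 0.6333/(68.18 − 43.18) = 0.6333/25.00 = 0.02533 hr

Final: 0.02533 hr


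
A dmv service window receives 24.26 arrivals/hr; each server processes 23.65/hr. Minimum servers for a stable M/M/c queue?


Stability requires cμ > λ ⇔ c > λ/μ.
λ/μ = 24.26/23.65 = 1.0258
Minimum integer c = ⌊1.0258⌋ + 1 = 2
Check: 2·23.65 = 47.30 > 24.26, while 1·23.65 = 23.65 ≤ 24.26

Final: 2 servers


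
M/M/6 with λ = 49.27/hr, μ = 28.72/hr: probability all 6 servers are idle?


a = λ/μ = 49.27/28.72 = 1.7155; ρ = a/c = 0.2859
Σ_{k=0}^{5} a^k/k! (terms k=0..5) = 1.00000 + 1.71553 + 1.47152 + 0.84148 + 0.36090 + 0.12383 = 5.51325
Tail: a^6/(6!(1−ρ)) = 25.49111/(720·0.7141) = 0.04958
P₀ = 1/(5.51325 + 0.04958) = 1/5.56283 = 0.179765

Final: 0.179765


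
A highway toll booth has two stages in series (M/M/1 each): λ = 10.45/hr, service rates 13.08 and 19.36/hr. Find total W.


Each node sees arrival rate λ = 10.45/hr (tandem ⇒ throughput preserved).
W₁ = 1/(μ₁−λ) = 1/(13.08−10.45) = 0.38023 hr
W₂ = 1/(μ₂−λ) = 1/(19.36−10.45) = 0.11223 hr
W_total = W₁ + W₂ = 0.38023 + 0.11223 = 0.49246 hr

Final: 0.49246 hr


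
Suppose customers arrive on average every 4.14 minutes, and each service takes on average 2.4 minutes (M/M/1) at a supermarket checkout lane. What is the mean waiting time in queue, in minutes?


λ = 60/4.14 = 14.4928 /hr
μ = 60/2.4 = 25.0000 /hr
ρ = λ/μ = 14.4928/25.0000 = 0.5797
Wq = ρ/(μ−λ) = 0.5797/(25.0000−14.4928) = 0.05517 hr
In minutes: 0.05517·60 = 3.310 min

Final: 3.310 min


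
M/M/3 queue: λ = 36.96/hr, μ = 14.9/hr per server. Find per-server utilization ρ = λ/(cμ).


ρ = λ/(cμ) = 36.96/(3·14.9) = 36.96/44.70 = 0.8268

Final: 0.8268


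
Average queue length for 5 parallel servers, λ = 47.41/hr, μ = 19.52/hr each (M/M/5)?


a = λ/μ = 2.4288; ρ = a/5 = 0.4858
P₀ = 0.086313
Lq = P₀·a^c·ρ / (c!·(1−ρ)²) = 0.086313·84.51829·0.4858/(120·0.26444)
= 0.11167

Final: 0.11167


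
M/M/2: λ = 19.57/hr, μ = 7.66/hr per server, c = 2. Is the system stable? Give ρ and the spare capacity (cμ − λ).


Total capacity cμ = 2·7.66 = 15.32/hr
ρ = λ/(cμ) = 19.57/15.32 = 1.2774
Stable ⇔ ρ < 1: NO
Spare capacity = cμ − λ = 15.32 − 19.57 = -4.25/hr

Final: ρ = 1.2774; unstable; margin = -4.25/hr


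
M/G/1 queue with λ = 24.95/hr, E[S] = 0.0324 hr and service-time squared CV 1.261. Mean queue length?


ρ = λ·E[S] = 24.95·0.0324 = 0.8084
Lq = ρ²(1+C_s²)/(2(1−ρ)) = 0.6535·(1+1.261)/(2·0.1916)
= 0.6535·2.2610/0.3832 = 3.85532

Final: 3.85532


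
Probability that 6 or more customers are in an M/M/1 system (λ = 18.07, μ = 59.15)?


ρ = 18.07/59.15 = 0.3055
P(N ≥ n) = ρ^n = 0.3055^6 = 0.0008129

Final: 0.0008129


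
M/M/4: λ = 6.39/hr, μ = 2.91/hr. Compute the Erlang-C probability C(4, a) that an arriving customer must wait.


a = λ/μ = 2.1959; ρ = a/4 = 0.5490
P₀ = 0.105048 (from M/M/c formula)
C(c,a) = [a^c/(c!(1−ρ))]·P₀ = [23.25046/(24·0.4510)]·0.105048
= 2.14790·0.105048 = 0.225633

Final: 0.225633


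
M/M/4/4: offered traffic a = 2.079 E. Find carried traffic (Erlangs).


B(4,2.079) = 0.103564 (Erlang-B)
Carried load = a(1 − B) = 2.079·(1 − 0.103564) = 2.079·0.896436 = 1.8637 E

Final: 1.8637 Erlangs


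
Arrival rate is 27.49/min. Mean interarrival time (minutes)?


Mean interarrival time = 1/λ = 1/27.49 minute = 0.03638 minute
In minutes: 0.03638 × 1 = 0.03638 min

Final: 0.03638 min


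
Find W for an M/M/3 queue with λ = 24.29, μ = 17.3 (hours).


a = 1.4040; ρ = 0.4680; P₀ = 0.234914
Lq = P₀·a^c·ρ/(c!(1−ρ)²) = 0.17921
Wq = Lq/λ = 0.17921/24.29 = 0.007378 hr
W = Wq + 1/μ = 0.007378 + 0.05780 = 0.06518 hr

Final: 0.06518 hr
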